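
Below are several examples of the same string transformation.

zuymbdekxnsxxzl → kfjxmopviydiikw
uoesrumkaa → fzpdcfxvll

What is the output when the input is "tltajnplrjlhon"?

eweluyawcuwszy

Looking at the pairs, the operation is to shift every letter 11 places forward in the alphabet (wrapping around).
For "tltajnplrjlhon" the result is "eweluyawcuwszy".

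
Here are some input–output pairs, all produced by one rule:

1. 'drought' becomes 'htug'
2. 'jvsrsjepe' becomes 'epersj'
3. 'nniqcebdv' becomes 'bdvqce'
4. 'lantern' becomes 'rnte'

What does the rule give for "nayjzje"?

The rule is to delete the first 3 characters, then swap the front and back halves of the string.
Working it through for "nayjzje": intermediate "jzje", final "jejz".

jejz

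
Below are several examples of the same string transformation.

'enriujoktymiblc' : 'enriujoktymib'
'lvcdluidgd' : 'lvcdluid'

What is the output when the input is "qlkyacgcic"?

The transformation: delete the last 2 characters.
For "qlkyacgcic" the result is "qlkyacgc".

qlkyacgc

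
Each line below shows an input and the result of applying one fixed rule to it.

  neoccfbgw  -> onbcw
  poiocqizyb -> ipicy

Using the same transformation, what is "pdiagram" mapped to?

The rule is to keep every other character starting from the first (positions 1st, 3rd, 5th, ...), then swap each adjacent pair of characters (1↔2, 3↔4, ...).
"pdiagram" → "piga" → "ipag".

ipag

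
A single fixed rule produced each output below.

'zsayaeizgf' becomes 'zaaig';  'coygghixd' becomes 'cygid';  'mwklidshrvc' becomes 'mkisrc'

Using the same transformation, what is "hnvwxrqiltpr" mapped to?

In each case the input is transformed by: keep every other character starting from the first (positions 1st, 3rd, 5th, ...).
So "hnvwxrqiltpr" becomes "hvxqlp".

hvxqlp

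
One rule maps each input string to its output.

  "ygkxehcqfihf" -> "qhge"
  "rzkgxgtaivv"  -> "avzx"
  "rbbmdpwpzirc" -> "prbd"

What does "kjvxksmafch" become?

The transformation: keep one character in every 3, starting at position 2 (positions 2nd, 5th, 8th, ...), then swap the front and back halves of the string.
"kjvxksmafch" → "jkah" → "ahjk".

ahjk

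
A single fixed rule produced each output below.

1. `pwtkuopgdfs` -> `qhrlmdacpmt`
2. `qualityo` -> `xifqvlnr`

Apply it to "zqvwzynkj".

Looking at the pairs, the operation is to shift every letter 3 places backward in the alphabet (wrapping around), then move the first 2 characters to the end (rotate left by 2).
"zqvwzynkj" → "wnstwvkhg" → "stwvkhgwn".

stwvkhgwn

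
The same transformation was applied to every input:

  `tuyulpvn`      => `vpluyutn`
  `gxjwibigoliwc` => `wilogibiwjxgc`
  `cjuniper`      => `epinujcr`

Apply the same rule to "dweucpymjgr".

gjmypcuewdr

The rule is to reverse the string, then move the first character to the end.
Starting from "dweucpymjgr": after the first operation, "rgjmypcuewd"; after the second, "gjmypcuewdr".
(Check on "gxjwibigoliwc": → "cwilogibiwjxg" → "wilogibiwjxgc" ✓)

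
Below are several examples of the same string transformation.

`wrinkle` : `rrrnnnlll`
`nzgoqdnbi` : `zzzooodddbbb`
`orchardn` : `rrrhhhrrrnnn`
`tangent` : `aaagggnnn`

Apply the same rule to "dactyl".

aaatttlll

What's happening: keep every other character starting from the second (positions 2nd, 4th, 6th, ...), then repeat every character 3 times.
Doing the same to "dactyl": "aaatttlll".
(Check on "wrinkle": → "rnl" → "rrrnnnlll" ✓)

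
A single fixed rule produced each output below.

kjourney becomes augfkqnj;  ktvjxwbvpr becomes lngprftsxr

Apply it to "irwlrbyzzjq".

What's happening: move the last 2 characters to the front (rotate right by 2), then shift every letter 4 places backward in the alphabet (wrapping around).
Working it through for "irwlrbyzzjq": intermediate "jqirwlrbyzz", final "fmenshnxuvv".

fmenshnxuvv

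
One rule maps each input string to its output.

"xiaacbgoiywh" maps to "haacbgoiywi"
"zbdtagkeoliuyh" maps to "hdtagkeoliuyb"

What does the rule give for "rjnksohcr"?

rnksohcj

The pattern: delete the first character, then swap the first and last characters.
On "rjnksohcr": the first step gives "jnksohcr", and the second then gives "rnksohcj".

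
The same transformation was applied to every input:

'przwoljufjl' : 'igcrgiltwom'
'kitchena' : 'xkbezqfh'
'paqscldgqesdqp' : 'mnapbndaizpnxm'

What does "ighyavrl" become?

iosxvedf

Rule — shift every letter 3 places backward in the alphabet (wrapping around), then reverse the string.
Starting from "ighyavrl": after the first operation, "fdevxsoi"; after the second, "iosxvedf".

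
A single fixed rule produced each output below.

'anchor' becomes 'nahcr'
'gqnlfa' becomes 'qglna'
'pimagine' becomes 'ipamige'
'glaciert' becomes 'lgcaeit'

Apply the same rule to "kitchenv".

The rule is to swap each adjacent pair of characters (1↔2, 3↔4, ...), then delete the last character.
Applying that to "kitchenv" gives "ikctehv".

ikctehv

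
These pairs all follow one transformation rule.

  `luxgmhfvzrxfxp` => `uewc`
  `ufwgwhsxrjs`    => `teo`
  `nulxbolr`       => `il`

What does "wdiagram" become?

The pattern: keep one character in every 3, starting at position 3 (positions 3rd, 6th, 9th, ...), then shift every letter 3 places backward in the alphabet (wrapping around).
"wdiagram" → "fo".

fo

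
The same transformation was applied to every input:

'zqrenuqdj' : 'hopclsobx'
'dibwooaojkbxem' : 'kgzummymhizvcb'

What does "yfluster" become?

Rule — shift every letter 2 places backward in the alphabet (wrapping around), then swap the first and last characters.
"yfluster" → "wdjsqrcp" → "pdjsqrcw".
(Check on "dibwooaojkbxem": → "bgzummymhizvck" → "kgzummymhizvcb" ✓)

pdjsqrcw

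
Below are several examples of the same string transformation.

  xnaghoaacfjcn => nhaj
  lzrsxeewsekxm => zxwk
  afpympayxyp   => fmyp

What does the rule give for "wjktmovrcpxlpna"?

In each case the input is transformed by: keep one character in every 3, starting at position 2 (positions 2nd, 5th, 8th, ...).
For "wjktmovrcpxlpna" the result is "jmrxn".

jmrxn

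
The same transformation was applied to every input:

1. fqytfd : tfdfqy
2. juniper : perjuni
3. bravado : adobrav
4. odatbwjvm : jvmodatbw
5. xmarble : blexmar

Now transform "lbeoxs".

oxslbe

In each case the input is transformed by: move the last 3 characters to the front (rotate right by 3).
Applying that to "lbeoxs" gives "oxslbe".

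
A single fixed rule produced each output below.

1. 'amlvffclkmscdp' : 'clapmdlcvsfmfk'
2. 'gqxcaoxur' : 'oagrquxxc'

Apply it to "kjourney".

Rule — take characters alternately from the front and the back (1st, last, 2nd, 2nd-last, ...), then move the last 2 characters to the front (rotate right by 2).
On "kjourney" that produces "urkyjeon".

urkyjeon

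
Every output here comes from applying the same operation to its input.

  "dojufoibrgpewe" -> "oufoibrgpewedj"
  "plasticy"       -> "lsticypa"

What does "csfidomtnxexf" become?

sidomtnxexfcf

The rule is to move the first 2 characters to the end (rotate left by 2), then swap the first and last characters.
"csfidomtnxexf" → "fidomtnxexfcs" → "sidomtnxexfcf".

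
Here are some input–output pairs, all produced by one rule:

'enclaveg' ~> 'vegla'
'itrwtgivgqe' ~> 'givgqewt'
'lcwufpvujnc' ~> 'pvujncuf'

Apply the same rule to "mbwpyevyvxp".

In each case the input is transformed by: delete the first 3 characters, then move the first 2 characters to the end (rotate left by 2).
Working it through for "mbwpyevyvxp": intermediate "pyevyvxp", final "evyvxppy".

evyvxppy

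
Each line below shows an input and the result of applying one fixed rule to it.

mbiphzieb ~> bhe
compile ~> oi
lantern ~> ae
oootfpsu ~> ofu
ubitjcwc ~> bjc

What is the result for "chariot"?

The transformation: keep one character in every 3, starting at position 2 (positions 2nd, 5th, 8th, ...).
"chariot" → "hi".

hi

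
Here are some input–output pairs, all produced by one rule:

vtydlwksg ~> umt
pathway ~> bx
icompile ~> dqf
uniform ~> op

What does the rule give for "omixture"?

nuf

Looking at the pairs, the operation is to shift every letter 1 place forward in the alphabet (wrapping around), then keep one character in every 3, starting at position 2 (positions 2nd, 5th, 8th, ...).
Doing the same to "omixture": "nuf".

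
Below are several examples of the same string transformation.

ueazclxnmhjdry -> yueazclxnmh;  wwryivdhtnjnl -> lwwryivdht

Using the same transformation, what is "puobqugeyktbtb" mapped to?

bpuobqugeyk

The pattern: move the last character to the front, then delete the last 3 characters.
Starting from "puobqugeyktbtb": after the first operation, "bpuobqugeyktbt"; after the second, "bpuobqugeyk".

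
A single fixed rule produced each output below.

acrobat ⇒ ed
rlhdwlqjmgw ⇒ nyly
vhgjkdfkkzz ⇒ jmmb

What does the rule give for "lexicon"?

ge

The rule is to shift every letter 2 places forward in the alphabet (wrapping around), then keep one character in every 3, starting at position 2 (positions 2nd, 5th, 8th, ...).
Applying both steps to "lexicon": "ngzkeqp", then "ge".
(Check on "vhgjkdfkkzz": → "xjilmfhmmbb" → "jmmb" ✓)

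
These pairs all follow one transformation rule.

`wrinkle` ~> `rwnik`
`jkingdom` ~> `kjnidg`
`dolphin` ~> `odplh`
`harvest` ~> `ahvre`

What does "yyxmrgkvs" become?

yymxgrk

In each case the input is transformed by: delete the last 2 characters, then swap each adjacent pair of characters (1↔2, 3↔4, ...).
Starting from "yyxmrgkvs": after the first operation, "yyxmrgk"; after the second, "yymxgrk".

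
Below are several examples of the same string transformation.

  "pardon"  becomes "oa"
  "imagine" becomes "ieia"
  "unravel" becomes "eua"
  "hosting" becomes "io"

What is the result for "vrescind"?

Looking at the pairs, the operation is to move the last 3 characters to the front (rotate right by 3), then keep only the vowels.
On "vrescind": the first step gives "indvresc", and the second then gives "ie".
(Check on "unravel": → "velunra" → "eua" ✓)

ie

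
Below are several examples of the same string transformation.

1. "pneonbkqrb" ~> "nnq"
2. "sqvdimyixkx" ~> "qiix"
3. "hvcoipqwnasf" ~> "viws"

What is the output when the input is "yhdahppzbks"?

In each case the input is transformed by: keep one character in every 3, starting at position 2 (positions 2nd, 5th, 8th, ...).
Applying that to "yhdahppzbks" gives "hhzs".

hhzs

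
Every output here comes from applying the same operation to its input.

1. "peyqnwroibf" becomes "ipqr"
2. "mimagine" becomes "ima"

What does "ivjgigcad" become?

What's happening: move the last 3 characters to the front (rotate right by 3), then keep one character in every 3, starting at position 1 (positions 1st, 4th, 7th, ...).
So "ivjgigcad" becomes "cig".

cig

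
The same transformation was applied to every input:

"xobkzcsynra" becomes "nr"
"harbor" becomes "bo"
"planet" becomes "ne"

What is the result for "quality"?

Looking at the pairs, the operation is to move the last 3 characters to the front (rotate right by 3), then keep only the first 2 characters.
On "quality": the first step gives "ityqual", and the second then gives "it".
(Check on "planet": → "netpla" → "ne" ✓)

it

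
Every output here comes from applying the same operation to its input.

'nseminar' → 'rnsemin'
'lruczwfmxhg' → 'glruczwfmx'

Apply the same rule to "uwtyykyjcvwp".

Each output is the input with this applied: move the last 2 characters to the front (rotate right by 2), then delete the first character.
"uwtyykyjcvwp" → "wpuwtyykyjcv" → "puwtyykyjcv".

puwtyykyjcv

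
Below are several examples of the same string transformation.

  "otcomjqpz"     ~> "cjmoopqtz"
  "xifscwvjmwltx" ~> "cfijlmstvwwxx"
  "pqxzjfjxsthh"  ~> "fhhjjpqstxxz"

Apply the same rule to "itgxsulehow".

eghilostuwx

Rule — sort the characters into alphabetical order.
For "itgxsulehow" the result is "eghilostuwx".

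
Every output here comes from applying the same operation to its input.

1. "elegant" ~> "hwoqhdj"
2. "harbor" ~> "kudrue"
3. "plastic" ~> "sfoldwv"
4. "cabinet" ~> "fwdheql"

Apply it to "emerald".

hgpohdu

The transformation: shift every letter 3 places forward in the alphabet (wrapping around), then take characters alternately from the front and the back (1st, last, 2nd, 2nd-last, ...).
"emerald" → "hphudog" → "hgpohdu".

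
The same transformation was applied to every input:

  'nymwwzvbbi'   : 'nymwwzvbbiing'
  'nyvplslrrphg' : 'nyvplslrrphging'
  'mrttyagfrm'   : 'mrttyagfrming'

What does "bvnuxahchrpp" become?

Rule — append "ing".
Applying that to "bvnuxahchrpp" gives "bvnuxahchrpping".

bvnuxahchrpping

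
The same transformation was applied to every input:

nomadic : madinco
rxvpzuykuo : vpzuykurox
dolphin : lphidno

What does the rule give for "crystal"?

ystaclr

The pattern: swap the first and last characters, then move the first 2 characters to the end (rotate left by 2).
For "crystal", step one produces "lrystac"; step two turns that into "ystaclr".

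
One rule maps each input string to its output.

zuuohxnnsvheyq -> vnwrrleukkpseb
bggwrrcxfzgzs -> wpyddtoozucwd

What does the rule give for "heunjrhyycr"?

Each output is the input with this applied: shift every letter 3 places backward in the alphabet (wrapping around), then move the last 2 characters to the front (rotate right by 2).
Starting from "heunjrhyycr": after the first operation, "ebrkgoevvzo"; after the second, "zoebrkgoevv".

zoebrkgoevv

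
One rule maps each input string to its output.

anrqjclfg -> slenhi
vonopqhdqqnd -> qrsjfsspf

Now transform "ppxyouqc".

aqwse

The pattern: shift every letter 2 places forward in the alphabet (wrapping around), then delete the first 3 characters.
Doing the same to "ppxyouqc": "aqwse".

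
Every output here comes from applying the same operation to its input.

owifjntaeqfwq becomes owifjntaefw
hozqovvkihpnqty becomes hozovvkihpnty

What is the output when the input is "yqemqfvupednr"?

The transformation: remove every "q".
"yqemqfvupednr" → "yemfvupednr".

yemfvupednr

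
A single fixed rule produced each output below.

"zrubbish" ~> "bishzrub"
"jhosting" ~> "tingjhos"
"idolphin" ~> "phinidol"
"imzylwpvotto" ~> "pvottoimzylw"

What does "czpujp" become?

In each case the input is transformed by: swap the front and back halves of the string.
Doing the same to "czpujp": "ujpczp".

ujpczp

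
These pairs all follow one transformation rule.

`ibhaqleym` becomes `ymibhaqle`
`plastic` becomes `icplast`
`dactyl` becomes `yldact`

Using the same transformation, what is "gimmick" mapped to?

Each output is the input with this applied: move the last 2 characters to the front (rotate right by 2).
So "gimmick" becomes "ckgimmi".

ckgimmi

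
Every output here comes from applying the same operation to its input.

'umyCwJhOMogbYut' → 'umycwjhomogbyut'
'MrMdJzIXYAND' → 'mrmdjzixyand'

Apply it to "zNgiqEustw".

zngiqeustw

Looking at the pairs, the operation is to convert every letter to lowercase.
Applying that to "zNgiqEustw" gives "zngiqeustw".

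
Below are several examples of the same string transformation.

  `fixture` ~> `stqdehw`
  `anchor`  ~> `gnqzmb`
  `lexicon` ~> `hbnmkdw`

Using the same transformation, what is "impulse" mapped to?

tkrdhlo

The rule is to shift every letter 1 place backward in the alphabet (wrapping around), then move the first 3 characters to the end (rotate left by 3).
Starting from "impulse": after the first operation, "hlotkrd"; after the second, "tkrdhlo".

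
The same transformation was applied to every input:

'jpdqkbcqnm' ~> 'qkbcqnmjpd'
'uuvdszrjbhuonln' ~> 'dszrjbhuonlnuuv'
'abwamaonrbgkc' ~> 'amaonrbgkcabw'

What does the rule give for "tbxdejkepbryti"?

dejkepbrytitbx

Rule — move the first 3 characters to the end (rotate left by 3).
"tbxdejkepbryti" → "dejkepbrytitbx".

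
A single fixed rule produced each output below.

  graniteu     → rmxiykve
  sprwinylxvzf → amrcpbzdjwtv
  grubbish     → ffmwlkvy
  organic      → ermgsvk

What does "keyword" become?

asvhoic

Rule — shift every letter 4 places forward in the alphabet (wrapping around), then move the first 3 characters to the end (rotate left by 3).
"keyword" → "oicasvh" → "asvhoic".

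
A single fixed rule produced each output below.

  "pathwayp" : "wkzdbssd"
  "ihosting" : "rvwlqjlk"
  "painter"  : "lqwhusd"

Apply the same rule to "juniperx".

In each case the input is transformed by: shift every letter 3 places forward in the alphabet (wrapping around), then move the first 2 characters to the end (rotate left by 2).
On "juniperx": the first step gives "mxqlshua", and the second then gives "qlshuamx".

qlshuamx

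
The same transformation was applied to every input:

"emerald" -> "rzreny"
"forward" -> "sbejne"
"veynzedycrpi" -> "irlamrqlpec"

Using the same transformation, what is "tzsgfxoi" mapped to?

The pattern: delete the last character, then shift every letter 13 places forward in the alphabet (wrapping around) — i.e. ROT13.
Working it through for "tzsgfxoi": intermediate "tzsgfxo", final "gmftskb".

gmftskb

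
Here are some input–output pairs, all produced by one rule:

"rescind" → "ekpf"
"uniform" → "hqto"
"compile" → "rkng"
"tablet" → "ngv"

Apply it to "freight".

The pattern: shift every letter 2 places forward in the alphabet (wrapping around), then delete the first 3 characters.
"freight" → "htgkijv" → "kijv".
(Check on "uniform": → "wpkhqto" → "hqto" ✓)

kijv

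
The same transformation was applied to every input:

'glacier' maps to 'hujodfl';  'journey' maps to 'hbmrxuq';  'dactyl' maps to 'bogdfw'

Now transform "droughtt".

wwgurxjk

The transformation: shift every letter 3 places forward in the alphabet (wrapping around), then move the last 2 characters to the front (rotate right by 2).
"droughtt" → "gurxjkww" → "wwgurxjk".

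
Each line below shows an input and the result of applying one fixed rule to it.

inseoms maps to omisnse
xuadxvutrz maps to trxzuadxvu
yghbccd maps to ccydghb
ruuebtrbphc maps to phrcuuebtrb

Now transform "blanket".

kebtlan

The transformation: swap the first and last characters, then move the last 3 characters to the front (rotate right by 3).
Starting from "blanket": after the first operation, "tlankeb"; after the second, "kebtlan".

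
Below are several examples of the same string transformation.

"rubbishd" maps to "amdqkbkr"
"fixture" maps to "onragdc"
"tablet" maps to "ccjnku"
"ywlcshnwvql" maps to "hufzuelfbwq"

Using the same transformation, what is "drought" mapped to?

In each case the input is transformed by: shift every letter 9 places forward in the alphabet (wrapping around), then take characters alternately from the front and the back (1st, last, 2nd, 2nd-last, ...).
Applying that to "drought" gives "mcaqxpd".

mcaqxpd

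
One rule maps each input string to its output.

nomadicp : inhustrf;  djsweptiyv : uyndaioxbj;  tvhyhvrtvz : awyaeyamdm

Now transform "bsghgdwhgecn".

bmljhsgxlmli

In each case the input is transformed by: swap the front and back halves of the string, then shift every letter 5 places forward in the alphabet (wrapping around).
On "bsghgdwhgecn": the first step gives "whgecnbsghgd", and the second then gives "bmljhsgxlmli".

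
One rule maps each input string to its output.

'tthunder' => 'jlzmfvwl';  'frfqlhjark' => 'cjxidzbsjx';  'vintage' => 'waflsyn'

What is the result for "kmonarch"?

The pattern: shift every letter 8 places backward in the alphabet (wrapping around), then swap the first and last characters.
For "kmonarch", step one produces "cegfsjuz"; step two turns that into "zegfsjuc".

zegfsjuc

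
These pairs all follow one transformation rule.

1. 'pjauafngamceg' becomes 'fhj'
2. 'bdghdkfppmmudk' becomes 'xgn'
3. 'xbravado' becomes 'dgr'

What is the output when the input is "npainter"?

whu

The rule is to shift every letter 3 places forward in the alphabet (wrapping around), then keep only the last 3 characters.
For "npainter", step one produces "qsdlqwhu"; step two turns that into "whu".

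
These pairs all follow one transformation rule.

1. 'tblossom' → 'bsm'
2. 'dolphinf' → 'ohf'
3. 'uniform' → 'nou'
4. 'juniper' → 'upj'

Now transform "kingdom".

idk

Each output is the input with this applied: move the first character to the end, then keep one character in every 3, starting at position 1 (positions 1st, 4th, 7th, ...).
Applying both steps to "kingdom": "ingdomk", then "idk".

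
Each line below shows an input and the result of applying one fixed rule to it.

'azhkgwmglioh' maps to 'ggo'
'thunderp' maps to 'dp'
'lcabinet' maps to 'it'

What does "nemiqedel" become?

Looking at the pairs, the operation is to keep one character in every 3, starting at position 2 (positions 2nd, 5th, 8th, ...), then delete the first character.
For "nemiqedel", step one produces "eqe"; step two turns that into "qe".
(Check on "azhkgwmglioh": → "zggo" → "ggo" ✓)

qe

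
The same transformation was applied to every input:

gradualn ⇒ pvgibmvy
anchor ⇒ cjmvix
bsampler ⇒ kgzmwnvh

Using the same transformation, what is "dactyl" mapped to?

In each case the input is transformed by: swap the front and back halves of the string, then shift every letter 5 places backward in the alphabet (wrapping around).
Working it through for "dactyl": intermediate "tyldac", final "otgyvx".

otgyvx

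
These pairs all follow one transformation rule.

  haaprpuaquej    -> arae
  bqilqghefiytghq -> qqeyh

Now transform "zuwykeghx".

ukh

The pattern: keep one character in every 3, starting at position 2 (positions 2nd, 5th, 8th, ...).
Applying that to "zuwykeghx" gives "ukh".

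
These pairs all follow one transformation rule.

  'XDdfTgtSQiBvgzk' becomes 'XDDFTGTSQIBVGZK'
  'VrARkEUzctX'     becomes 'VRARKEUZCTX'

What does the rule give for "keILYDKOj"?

KEILYDKOJ

The transformation: convert every letter to uppercase.
So "keILYDKOj" becomes "KEILYDKOJ".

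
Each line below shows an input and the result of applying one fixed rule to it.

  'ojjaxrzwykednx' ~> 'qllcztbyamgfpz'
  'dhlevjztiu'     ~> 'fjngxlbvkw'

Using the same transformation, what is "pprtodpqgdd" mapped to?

The transformation: shift every letter 2 places forward in the alphabet (wrapping around).
For "pprtodpqgdd" the result is "rrtvqfrsiff".

rrtvqfrsiff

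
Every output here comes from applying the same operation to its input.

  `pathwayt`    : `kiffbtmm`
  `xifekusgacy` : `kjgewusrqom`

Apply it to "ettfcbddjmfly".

kffyxvrrqppon

What's happening: sort the characters into reverse alphabetical order, then shift every letter 12 places forward in the alphabet (wrapping around).
For "ettfcbddjmfly", step one produces "yttmljffeddcb"; step two turns that into "kffyxvrrqppon".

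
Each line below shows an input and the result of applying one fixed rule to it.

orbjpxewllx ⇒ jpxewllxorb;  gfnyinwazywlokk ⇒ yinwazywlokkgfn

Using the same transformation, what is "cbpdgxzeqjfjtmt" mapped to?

What's happening: move the first 3 characters to the end (rotate left by 3).
On "cbpdgxzeqjfjtmt" that produces "dgxzeqjfjtmtcbp".

dgxzeqjfjtmtcbp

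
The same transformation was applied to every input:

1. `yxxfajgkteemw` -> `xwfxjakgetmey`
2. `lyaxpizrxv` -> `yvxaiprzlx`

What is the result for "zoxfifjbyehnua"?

Rule — swap the first and last characters, then swap each adjacent pair of characters (1↔2, 3↔4, ...).
For "zoxfifjbyehnua", step one produces "aoxfifjbyehnuz"; step two turns that into "oafxfibjeynhzu".

oafxfibjeynhzu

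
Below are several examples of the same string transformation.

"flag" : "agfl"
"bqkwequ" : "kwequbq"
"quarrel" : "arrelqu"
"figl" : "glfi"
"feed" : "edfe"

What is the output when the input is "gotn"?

tngo

Each output is the input with this applied: move the first 2 characters to the end (rotate left by 2).
"gotn" → "tngo".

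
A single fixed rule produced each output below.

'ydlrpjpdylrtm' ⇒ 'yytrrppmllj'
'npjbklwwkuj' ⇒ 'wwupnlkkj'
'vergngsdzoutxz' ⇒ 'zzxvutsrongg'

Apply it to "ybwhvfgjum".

Looking at the pairs, the operation is to sort the characters into reverse alphabetical order, then delete the last 2 characters.
Starting from "ybwhvfgjum": after the first operation, "ywvumjhgfb"; after the second, "ywvumjhg".

ywvumjhg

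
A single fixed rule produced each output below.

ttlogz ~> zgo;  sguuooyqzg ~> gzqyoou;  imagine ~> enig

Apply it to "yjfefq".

qfe

In each case the input is transformed by: reverse the string, then delete the last 3 characters.
For "yjfefq" the result is "qfe".
(Check on "imagine": → "enigami" → "enig" ✓)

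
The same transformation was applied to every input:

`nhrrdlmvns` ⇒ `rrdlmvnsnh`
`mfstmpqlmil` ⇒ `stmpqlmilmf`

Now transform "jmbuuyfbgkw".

buuyfbgkwjm

Rule — move the first 2 characters to the end (rotate left by 2).
So "jmbuuyfbgkw" becomes "buuyfbgkwjm".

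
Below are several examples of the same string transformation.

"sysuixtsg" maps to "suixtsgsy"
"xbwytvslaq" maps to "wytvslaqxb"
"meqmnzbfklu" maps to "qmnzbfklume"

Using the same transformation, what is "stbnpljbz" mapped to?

bnpljbzst

Rule — move the first 2 characters to the end (rotate left by 2).
On "stbnpljbz" that produces "bnpljbzst".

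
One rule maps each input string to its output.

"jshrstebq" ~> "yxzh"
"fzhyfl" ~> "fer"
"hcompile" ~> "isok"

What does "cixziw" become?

ofc

What's happening: shift every letter 6 places forward in the alphabet (wrapping around), then keep every other character starting from the second (positions 2nd, 4th, 6th, ...).
Applying both steps to "cixziw": "iodfoc", then "ofc".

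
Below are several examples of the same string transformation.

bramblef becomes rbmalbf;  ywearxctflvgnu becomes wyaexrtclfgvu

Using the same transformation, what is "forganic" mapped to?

What's happening: swap each adjacent pair of characters (1↔2, 3↔4, ...), then delete the last character.
Starting from "forganic": after the first operation, "ofgrnaci"; after the second, "ofgrnac".
(Check on "bramblef": → "rbmalbfe" → "rbmalbf" ✓)

ofgrnac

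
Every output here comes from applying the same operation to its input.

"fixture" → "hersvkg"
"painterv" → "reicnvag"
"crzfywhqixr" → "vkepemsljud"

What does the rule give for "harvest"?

rfgunei

Each output is the input with this applied: move the last 3 characters to the front (rotate right by 3), then shift every letter 13 places forward in the alphabet (wrapping around) — i.e. ROT13.
"harvest" → "estharv" → "rfgunei".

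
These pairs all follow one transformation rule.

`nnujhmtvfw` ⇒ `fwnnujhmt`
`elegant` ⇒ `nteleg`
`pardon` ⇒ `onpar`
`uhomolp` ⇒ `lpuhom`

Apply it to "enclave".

The pattern: move the last 2 characters to the front (rotate right by 2), then delete the last character.
Working it through for "enclave": intermediate "veencla", final "veencl".

veencl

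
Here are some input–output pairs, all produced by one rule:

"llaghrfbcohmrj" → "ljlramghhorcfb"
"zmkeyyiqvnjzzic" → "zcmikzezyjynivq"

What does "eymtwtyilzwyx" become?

In each case the input is transformed by: take characters alternately from the front and the back (1st, last, 2nd, 2nd-last, ...).
On "eymtwtyilzwyx" that produces "exyymwtzwltiy".

exyymwtzwltiy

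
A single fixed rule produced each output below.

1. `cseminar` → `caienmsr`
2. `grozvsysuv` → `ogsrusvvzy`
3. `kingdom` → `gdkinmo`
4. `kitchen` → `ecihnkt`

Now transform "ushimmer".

hemirmus

The rule is to sort the characters into alphabetical order, then swap each adjacent pair of characters (1↔2, 3↔4, ...).
For "ushimmer", step one produces "ehimmrsu"; step two turns that into "hemirmus".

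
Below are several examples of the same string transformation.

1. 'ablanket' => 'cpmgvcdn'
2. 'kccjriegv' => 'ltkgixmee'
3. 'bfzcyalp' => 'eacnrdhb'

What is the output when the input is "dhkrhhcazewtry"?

tjjecbgyvtafjm

The pattern: shift every letter 2 places forward in the alphabet (wrapping around), then move the first 3 characters to the end (rotate left by 3).
Applying both steps to "dhkrhhcazewtry": "fjmtjjecbgyvta", then "tjjecbgyvtafjm".
(Check on "bfzcyalp": → "dhbeacnr" → "eacnrdhb" ✓)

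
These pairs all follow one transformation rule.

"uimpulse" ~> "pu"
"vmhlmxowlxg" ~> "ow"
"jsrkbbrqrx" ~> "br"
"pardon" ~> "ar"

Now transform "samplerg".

pl

Each output is the input with this applied: move the last 3 characters to the front (rotate right by 3), then keep only the last 2 characters.
For "samplerg", step one produces "ergsampl"; step two turns that into "pl".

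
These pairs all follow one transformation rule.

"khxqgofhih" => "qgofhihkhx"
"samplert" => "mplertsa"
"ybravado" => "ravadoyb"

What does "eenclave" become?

nclaveee

Looking at the pairs, the operation is to swap the front and back halves of the string, then move the last 2 characters to the front (rotate right by 2).
Working it through for "eenclave": intermediate "laveeenc", final "nclaveee".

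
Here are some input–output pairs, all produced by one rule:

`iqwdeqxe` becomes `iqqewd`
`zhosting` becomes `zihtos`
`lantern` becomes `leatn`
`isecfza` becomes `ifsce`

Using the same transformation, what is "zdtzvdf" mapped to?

zvdzt

Rule — delete the last 2 characters, then take characters alternately from the front and the back (1st, last, 2nd, 2nd-last, ...).
On "zdtzvdf": the first step gives "zdtzv", and the second then gives "zvdzt".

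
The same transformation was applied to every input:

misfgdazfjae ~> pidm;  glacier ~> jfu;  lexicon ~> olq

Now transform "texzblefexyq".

The transformation: keep one character in every 3, starting at position 1 (positions 1st, 4th, 7th, ...), then shift every letter 3 places forward in the alphabet (wrapping around).
Applying both steps to "texzblefexyq": "tzex", then "wcha".

wcha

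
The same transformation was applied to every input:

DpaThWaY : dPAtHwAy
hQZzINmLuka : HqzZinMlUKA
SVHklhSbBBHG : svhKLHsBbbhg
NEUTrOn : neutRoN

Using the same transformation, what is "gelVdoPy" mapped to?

GELvDOpY

The pattern: flip the case of every letter.
For "gelVdoPy" the result is "GELvDOpY".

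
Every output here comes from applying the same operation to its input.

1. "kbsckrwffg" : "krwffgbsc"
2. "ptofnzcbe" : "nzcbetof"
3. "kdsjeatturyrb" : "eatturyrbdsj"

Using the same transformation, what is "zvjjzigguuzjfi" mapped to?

The transformation: delete the first character, then move the first 3 characters to the end (rotate left by 3).
Starting from "zvjjzigguuzjfi": after the first operation, "vjjzigguuzjfi"; after the second, "zigguuzjfivjj".

zigguuzjfivjj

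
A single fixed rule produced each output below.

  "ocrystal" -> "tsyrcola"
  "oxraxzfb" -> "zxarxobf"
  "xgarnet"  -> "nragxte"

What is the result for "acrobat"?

The transformation: move the last 2 characters to the front (rotate right by 2), then reverse the string.
Applying both steps to "acrobat": "atacrob", then "borcata".

borcata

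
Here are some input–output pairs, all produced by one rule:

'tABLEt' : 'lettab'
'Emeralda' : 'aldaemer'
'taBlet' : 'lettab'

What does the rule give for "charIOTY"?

iotychar

Looking at the pairs, the operation is to swap the front and back halves of the string, then convert every letter to lowercase.
On "charIOTY": the first step gives "IOTYchar", and the second then gives "iotychar".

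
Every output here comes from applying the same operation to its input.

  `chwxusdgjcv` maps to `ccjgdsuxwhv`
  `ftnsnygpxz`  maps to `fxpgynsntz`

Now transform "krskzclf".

Looking at the pairs, the operation is to swap the first and last characters, then reverse the string.
Working it through for "krskzclf": intermediate "frskzclk", final "klczksrf".

klczksrf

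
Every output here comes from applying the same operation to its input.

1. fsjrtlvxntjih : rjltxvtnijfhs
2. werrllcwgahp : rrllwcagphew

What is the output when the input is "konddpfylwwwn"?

Rule — move the first 2 characters to the end (rotate left by 2), then swap each adjacent pair of characters (1↔2, 3↔4, ...).
So "konddpfylwwwn" becomes "dnpdyfwlwwkno".

dnpdyfwlwwkno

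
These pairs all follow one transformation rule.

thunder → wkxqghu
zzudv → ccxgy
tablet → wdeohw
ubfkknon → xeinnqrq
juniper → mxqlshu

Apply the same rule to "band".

Looking at the pairs, the operation is to shift every letter 3 places forward in the alphabet (wrapping around).
For "band" the result is "edqg".

edqg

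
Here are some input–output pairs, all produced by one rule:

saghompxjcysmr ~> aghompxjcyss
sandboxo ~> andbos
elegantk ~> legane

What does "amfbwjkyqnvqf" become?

mfbwjkyqnva

Looking at the pairs, the operation is to delete the last 2 characters, then move the first character to the end.
For "amfbwjkyqnvqf", step one produces "amfbwjkyqnv"; step two turns that into "mfbwjkyqnva".
(Check on "saghompxjcysmr": → "saghompxjcys" → "aghompxjcyss" ✓)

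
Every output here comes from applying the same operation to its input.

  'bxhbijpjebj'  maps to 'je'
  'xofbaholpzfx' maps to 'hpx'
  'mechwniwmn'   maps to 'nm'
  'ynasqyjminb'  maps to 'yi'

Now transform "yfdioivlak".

ia

Each output is the input with this applied: delete the first 3 characters, then keep one character in every 3, starting at position 3 (positions 3rd, 6th, 9th, ...).
Applying both steps to "yfdioivlak": "ioivlak", then "ia".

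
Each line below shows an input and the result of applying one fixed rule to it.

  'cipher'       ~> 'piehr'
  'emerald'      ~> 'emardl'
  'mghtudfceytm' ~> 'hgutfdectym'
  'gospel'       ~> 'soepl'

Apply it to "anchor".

cnohr

The rule is to delete the first character, then swap each adjacent pair of characters (1↔2, 3↔4, ...).
Applying both steps to "anchor": "nchor", then "cnohr".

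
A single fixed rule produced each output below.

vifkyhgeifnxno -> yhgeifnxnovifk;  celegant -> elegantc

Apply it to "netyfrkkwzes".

yfrkkwzesnet

Each output is the input with this applied: swap the front and back halves of the string, then move the last 3 characters to the front (rotate right by 3).
"netyfrkkwzes" → "kkwzesnetyfr" → "yfrkkwzesnet".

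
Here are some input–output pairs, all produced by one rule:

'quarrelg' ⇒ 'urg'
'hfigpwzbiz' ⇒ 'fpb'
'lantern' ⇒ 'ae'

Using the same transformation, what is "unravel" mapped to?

Each output is the input with this applied: keep one character in every 3, starting at position 2 (positions 2nd, 5th, 8th, ...).
For "unravel" the result is "nv".

nv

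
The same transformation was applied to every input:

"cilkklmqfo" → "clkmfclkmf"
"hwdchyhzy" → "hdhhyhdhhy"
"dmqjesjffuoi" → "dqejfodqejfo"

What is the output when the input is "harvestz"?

hrethret

The rule is to keep every other character starting from the first (positions 1st, 3rd, 5th, ...), then write the whole string twice.
Working it through for "harvestz": intermediate "hret", final "hrethret".
(Check on "cilkklmqfo": → "clkmf" → "clkmfclkmf" ✓)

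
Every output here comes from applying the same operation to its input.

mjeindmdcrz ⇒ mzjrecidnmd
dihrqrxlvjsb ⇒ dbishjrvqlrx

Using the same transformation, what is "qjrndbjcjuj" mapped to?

qjjurjncdjb

Rule — take characters alternately from the front and the back (1st, last, 2nd, 2nd-last, ...).
Doing the same to "qjrndbjcjuj": "qjjurjncdjb".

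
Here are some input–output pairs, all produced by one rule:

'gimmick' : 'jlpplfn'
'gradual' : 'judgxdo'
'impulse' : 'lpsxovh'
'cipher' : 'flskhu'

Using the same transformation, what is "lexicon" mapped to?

The rule is to shift every letter 3 places forward in the alphabet (wrapping around).
On "lexicon" that produces "ohalfrq".

ohalfrq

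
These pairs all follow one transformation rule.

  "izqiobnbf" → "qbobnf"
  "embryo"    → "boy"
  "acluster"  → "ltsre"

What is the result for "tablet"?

What's happening: swap each adjacent pair of characters (1↔2, 3↔4, ...), then delete the first 3 characters.
Working it through for "tablet": intermediate "atlbte", final "bte".

bte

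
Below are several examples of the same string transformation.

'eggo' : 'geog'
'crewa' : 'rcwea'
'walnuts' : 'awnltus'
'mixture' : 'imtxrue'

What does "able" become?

bael

The rule is to swap each adjacent pair of characters (1↔2, 3↔4, ...).
"able" → "bael".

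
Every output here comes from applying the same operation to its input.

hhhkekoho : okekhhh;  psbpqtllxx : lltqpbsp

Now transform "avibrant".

arbiva

In each case the input is transformed by: delete the last 2 characters, then reverse the string.
Starting from "avibrant": after the first operation, "avibra"; after the second, "arbiva".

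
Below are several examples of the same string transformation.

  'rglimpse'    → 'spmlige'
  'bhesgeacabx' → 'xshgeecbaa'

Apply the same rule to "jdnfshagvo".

The rule is to delete the first character, then sort the characters into reverse alphabetical order.
"jdnfshagvo" → "dnfshagvo" → "vsonhgfda".

vsonhgfda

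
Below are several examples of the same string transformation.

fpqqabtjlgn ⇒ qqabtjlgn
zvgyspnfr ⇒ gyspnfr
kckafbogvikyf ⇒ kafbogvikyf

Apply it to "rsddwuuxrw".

The pattern: delete the first 2 characters.
Applying that to "rsddwuuxrw" gives "ddwuuxrw".

ddwuuxrw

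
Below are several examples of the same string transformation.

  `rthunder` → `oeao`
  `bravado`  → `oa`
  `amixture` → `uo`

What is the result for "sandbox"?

au

Each output is the input with this applied: shift every letter 3 places backward in the alphabet (wrapping around), then keep only the vowels.
For "sandbox", step one produces "pxkaylu"; step two turns that into "au".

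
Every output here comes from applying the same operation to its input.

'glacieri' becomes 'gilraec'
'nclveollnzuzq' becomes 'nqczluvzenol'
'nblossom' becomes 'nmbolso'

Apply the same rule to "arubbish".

Each output is the input with this applied: take characters alternately from the front and the back (1st, last, 2nd, 2nd-last, ...), then delete the last character.
Applying both steps to "arubbish": "ahrsuibb", then "ahrsuib".

ahrsuib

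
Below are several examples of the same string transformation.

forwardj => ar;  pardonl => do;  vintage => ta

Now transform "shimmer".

mm

What's happening: move the last 2 characters to the front (rotate right by 2), then keep only the last 2 characters.
So "shimmer" becomes "mm".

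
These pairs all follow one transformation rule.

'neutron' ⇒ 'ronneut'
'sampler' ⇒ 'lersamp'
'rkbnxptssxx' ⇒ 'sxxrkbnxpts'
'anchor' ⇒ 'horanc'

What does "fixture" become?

Rule — move the last 3 characters to the front (rotate right by 3).
On "fixture" that produces "urefixt".

urefixt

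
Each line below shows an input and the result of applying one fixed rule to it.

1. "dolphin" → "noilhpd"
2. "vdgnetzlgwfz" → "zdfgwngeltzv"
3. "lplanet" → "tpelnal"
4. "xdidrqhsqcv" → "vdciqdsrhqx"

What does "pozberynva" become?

The transformation: take characters alternately from the front and the back (1st, last, 2nd, 2nd-last, ...), then move the first character to the end.
For "pozberynva", step one produces "paovznbyer"; step two turns that into "aovznbyerp".

aovznbyerp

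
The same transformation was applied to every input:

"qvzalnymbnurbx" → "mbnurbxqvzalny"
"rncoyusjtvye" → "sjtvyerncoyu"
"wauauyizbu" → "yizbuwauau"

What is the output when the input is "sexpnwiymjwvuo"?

The transformation: swap the front and back halves of the string.
Applying that to "sexpnwiymjwvuo" gives "ymjwvuosexpnwi".

ymjwvuosexpnwi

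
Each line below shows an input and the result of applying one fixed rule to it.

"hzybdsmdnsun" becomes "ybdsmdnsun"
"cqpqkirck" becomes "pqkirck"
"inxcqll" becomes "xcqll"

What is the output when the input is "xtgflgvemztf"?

gflgvemztf

What's happening: delete the first 2 characters.
Applying that to "xtgflgvemztf" gives "gflgvemztf".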